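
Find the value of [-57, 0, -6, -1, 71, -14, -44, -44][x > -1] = keep x where x > -1: -57✗, 0✓, -6✗, -1✗, 71✓, -14✗, -44✗, -44✗
= [0, 71]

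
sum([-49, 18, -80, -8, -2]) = -121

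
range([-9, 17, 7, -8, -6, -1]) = 26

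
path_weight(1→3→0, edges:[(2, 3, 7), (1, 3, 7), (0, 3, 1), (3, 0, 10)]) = 17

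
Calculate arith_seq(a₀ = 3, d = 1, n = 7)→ [3, 4, 5, 6, 7, 8, 9]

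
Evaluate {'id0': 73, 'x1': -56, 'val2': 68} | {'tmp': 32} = {'id0': 73, 'x1': -56, 'val2': 68, 'tmp': 32}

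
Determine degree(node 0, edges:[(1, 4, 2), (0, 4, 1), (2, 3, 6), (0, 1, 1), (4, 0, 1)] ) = incident: (0,4), (0,1), (4,0)
= 3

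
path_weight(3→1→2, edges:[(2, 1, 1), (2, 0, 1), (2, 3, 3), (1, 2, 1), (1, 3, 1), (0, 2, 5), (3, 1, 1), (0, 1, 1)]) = w(3→1)=1 + w(1→2)=1
= 2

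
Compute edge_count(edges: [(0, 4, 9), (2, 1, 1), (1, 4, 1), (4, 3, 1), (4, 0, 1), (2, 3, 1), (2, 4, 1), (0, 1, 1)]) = 8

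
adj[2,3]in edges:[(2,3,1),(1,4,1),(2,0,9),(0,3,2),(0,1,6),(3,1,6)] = 1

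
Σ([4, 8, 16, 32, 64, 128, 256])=4 + 8 + 16 + 32 + 64 + 128 + 256
= 508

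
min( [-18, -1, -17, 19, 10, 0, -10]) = -18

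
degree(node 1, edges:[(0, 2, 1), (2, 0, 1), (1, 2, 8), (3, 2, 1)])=incident: (1,2)
= 1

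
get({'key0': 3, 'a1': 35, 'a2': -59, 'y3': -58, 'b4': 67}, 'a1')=35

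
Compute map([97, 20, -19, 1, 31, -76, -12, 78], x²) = (97)²=9409, (20)²=400, (-19)²=361, (1)²=1, (31)²=961, (-76)²=5776, (-12)²=144, (78)²=6084
= [9409, 400, 361, 1, 961, 5776, 144, 6084]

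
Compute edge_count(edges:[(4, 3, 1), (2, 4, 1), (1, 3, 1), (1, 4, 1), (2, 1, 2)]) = 5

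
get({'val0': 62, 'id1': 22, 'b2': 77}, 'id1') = 22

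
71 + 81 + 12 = 164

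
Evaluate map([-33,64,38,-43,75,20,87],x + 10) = -33+10=-23, 64+10=74, 38+10=48, -43+10=-33, 75+10=85, 20+10=30, 87+10=97
= [-23, 74, 48, -33, 85, 30, 97]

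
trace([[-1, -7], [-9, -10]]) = diagonal: (-1) + (-10)
= -11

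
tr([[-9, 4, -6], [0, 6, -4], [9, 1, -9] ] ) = diagonal: (-9) + 6 + (-9)
= -12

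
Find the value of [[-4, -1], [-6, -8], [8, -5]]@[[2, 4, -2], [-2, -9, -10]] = [[-6, -7, 18], [4, 48, 92], [26, 77, 34]]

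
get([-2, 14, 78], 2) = 78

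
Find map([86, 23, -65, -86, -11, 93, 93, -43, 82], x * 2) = 86*2=172, 23*2=46, -65*2=-130, -86*2=-172, -11*2=-22, 93*2=186, 93*2=186, -43*2=-86, 82*2=164
= [172, 46, -130, -172, -22, 186, 186, -86, 164]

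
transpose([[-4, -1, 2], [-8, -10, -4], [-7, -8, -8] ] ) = [[-4, -8, -7], [-1, -10, -8], [2, -4, -8]]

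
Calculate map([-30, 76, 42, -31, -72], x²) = [900, 5776, 1764, 961, 5184]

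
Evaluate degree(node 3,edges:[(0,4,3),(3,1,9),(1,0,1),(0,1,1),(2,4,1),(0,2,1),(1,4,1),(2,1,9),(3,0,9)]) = incident: (3,1), (3,0)
= 2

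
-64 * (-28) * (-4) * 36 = -258048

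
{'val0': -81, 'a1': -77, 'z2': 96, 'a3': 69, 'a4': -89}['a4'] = -89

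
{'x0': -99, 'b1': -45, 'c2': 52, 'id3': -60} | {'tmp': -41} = {'x0': -99, 'b1': -45, 'c2': 52, 'id3': -60, 'tmp': -41}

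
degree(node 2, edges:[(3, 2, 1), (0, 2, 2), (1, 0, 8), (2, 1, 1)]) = 3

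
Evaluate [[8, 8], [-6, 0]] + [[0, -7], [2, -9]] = [[8, 1], [-4, -9]]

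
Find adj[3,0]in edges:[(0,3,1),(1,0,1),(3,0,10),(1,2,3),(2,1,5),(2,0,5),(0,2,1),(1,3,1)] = 10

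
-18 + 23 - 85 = -80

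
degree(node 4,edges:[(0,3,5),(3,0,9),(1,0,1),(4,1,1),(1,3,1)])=1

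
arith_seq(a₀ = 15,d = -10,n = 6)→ a_0 = 15 + 0*-10 = 15
a_1 = 15 + 1*-10 = 5
a_2 = 15 + 2*-10 = -5
...
= [15, 5, -5, -15, -25, -35]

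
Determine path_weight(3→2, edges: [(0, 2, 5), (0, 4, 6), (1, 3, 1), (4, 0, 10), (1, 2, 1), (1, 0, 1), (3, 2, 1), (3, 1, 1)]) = 1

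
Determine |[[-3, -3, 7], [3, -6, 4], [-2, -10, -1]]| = (1)*(-3)*det([[-6, 4], [-10, -1]]) + (-1)*(-3)*det([[3, 4], [-2, -1]]) + (1)*(7)*det([[3, -6], [-2, -10]])
= -138 + 15 + -294
= -417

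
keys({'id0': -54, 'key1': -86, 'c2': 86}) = ['id0', 'key1', 'c2']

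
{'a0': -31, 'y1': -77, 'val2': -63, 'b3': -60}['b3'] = -60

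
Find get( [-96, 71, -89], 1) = 71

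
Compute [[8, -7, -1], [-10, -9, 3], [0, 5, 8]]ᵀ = [[8, -10, 0], [-7, -9, 5], [-1, 3, 8]]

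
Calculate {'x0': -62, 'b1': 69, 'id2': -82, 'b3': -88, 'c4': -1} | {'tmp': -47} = {'x0': -62, 'b1': 69, 'id2': -82, 'b3': -88, 'c4': -1, 'tmp': -47}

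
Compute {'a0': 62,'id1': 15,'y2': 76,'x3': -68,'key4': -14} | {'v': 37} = {'a0': 62, 'id1': 15, 'y2': 76, 'x3': -68, 'key4': -14, 'v': 37}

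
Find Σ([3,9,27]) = 3 + 9 + 27
= 39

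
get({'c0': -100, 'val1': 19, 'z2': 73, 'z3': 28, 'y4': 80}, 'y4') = 80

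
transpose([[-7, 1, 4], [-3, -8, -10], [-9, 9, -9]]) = [[-7, -3, -9], [1, -8, 9], [4, -10, -9]]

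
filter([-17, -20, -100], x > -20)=[-17]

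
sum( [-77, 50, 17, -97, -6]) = -113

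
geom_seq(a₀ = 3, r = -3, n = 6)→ [3, -9, 27, -81, 243, -729]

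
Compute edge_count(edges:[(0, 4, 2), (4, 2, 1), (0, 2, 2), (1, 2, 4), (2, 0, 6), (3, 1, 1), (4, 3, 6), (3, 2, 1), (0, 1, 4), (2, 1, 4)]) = 10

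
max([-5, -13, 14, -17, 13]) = 14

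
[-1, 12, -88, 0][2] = -88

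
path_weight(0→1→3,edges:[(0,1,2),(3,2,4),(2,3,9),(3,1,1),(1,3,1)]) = w(0→1)=2 + w(1→3)=1
= 3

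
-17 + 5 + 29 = 17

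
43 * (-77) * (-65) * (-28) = -6026020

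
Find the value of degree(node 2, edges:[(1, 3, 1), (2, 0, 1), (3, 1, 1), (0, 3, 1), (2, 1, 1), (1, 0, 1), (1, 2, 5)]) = 3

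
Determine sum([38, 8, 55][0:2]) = 46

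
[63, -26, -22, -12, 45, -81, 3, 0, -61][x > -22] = [63, -12, 45, 3, 0]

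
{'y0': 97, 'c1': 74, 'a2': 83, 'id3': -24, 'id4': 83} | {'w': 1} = {'y0': 97, 'c1': 74, 'a2': 83, 'id3': -24, 'id4': 83, 'w': 1}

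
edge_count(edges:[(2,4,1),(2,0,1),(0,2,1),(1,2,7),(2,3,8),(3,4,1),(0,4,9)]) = 7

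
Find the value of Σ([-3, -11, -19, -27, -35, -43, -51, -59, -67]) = (-3) + (-11) + (-19) + (-27) + (-35) + (-43) + (-51) + (-59) + (-67)
= -315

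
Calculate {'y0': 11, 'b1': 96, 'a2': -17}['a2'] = -17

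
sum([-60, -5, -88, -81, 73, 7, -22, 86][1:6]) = -94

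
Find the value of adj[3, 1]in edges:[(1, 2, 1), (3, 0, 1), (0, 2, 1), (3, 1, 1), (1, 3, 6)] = 1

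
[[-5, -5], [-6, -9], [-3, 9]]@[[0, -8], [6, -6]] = C[0][0] = (-5)*(0) + (-5)*(6) = -30
C[0][1] = (-5)*(-8) + (-5)*(-6) = 70
C[1][0] = (-6)*(0) + (-9)*(6) = -54
C[1][1] = (-6)*(-8) + (-9)*(-6) = 102
C[2][0] = (-3)*(0) + (9)*(6) = 54
C[2][1] = (-3)*(-8) + (9)*(-6) = -30
= [[-30, 70], [-54, 102], [54, -30]]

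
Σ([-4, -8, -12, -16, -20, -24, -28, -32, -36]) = (-4) + (-8) + (-12) + (-16) + (-20) + (-24) + (-28) + (-32) + (-36)
= -180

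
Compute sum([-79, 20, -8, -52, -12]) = -131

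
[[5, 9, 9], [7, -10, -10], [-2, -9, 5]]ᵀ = [[5, 7, -2], [9, -10, -9], [9, -10, 5]]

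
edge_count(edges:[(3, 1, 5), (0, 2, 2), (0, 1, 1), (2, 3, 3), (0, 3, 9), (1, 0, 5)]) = 6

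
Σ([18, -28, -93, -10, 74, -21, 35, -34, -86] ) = 18 + (-28) + (-93) + (-10) + 74 + (-21) + 35 + (-34) + (-86)
= -145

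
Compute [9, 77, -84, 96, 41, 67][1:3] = [77, -84]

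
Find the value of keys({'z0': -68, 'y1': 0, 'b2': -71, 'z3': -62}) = ['z0', 'y1', 'b2', 'z3']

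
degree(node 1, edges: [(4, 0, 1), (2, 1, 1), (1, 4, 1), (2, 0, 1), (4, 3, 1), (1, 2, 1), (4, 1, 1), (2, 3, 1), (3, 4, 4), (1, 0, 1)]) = 5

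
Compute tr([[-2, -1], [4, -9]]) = -11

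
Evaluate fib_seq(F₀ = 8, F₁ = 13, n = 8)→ F_2 = F_1 + F_0 = 21
F_3 = F_2 + F_1 = 34
F_4 = F_3 + F_2 = 55
...
= [8, 13, 21, 34, 55, 89, 144, 233]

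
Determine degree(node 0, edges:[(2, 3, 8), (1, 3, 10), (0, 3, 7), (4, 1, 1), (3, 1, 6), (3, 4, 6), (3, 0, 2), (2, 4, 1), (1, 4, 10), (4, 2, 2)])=2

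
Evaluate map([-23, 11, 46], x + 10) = -23+10=-13, 11+10=21, 46+10=56
= [-13, 21, 56]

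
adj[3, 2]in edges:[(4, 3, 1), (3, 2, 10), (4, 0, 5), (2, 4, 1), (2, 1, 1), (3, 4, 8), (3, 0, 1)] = 10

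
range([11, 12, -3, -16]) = 28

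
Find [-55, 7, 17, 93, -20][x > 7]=keep x where x > 7: -55✗, 7✗, 17✓, 93✓, -20✗
= [17, 93]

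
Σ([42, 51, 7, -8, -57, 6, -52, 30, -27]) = 42 + 51 + 7 + (-8) + (-57) + 6 + (-52) + 30 + (-27)
= -8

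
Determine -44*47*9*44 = -818928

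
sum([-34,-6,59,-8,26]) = (-34) + (-6) + 59 + (-8) + 26
= 37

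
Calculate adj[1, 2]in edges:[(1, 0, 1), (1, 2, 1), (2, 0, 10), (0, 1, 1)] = 1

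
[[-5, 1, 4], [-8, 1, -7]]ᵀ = [[-5, -8], [1, 1], [4, -7]]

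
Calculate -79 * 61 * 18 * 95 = -8240490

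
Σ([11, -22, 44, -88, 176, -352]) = 11 + -22 + 44 + -88 + 176 + -352
= -231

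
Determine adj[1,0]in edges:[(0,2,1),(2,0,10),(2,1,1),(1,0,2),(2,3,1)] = 2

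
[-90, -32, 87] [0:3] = [-90, -32, 87]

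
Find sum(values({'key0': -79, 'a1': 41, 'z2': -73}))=-111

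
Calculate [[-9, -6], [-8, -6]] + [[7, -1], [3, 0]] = [[-2, -7], [-5, -6]]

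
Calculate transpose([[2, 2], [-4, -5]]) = [[2, -4], [2, -5]]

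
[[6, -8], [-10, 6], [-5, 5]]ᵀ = [[6, -10, -5], [-8, 6, 5]]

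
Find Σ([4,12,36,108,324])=4 + 12 + 36 + 108 + 324
= 484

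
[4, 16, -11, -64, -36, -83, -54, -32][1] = 16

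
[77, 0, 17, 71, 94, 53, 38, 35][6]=38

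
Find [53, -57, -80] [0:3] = [53, -57, -80]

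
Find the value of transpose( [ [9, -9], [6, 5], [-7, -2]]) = [[9, 6, -7], [-9, 5, -2]]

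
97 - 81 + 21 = 37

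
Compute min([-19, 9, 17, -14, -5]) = -19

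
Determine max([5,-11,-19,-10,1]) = 5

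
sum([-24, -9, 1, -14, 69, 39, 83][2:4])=-13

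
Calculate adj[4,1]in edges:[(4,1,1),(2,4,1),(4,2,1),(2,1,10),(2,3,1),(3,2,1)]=1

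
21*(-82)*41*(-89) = 6283578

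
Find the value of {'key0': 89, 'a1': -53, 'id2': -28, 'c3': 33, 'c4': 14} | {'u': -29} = {'key0': 89, 'a1': -53, 'id2': -28, 'c3': 33, 'c4': 14, 'u': -29}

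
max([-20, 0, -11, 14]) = 14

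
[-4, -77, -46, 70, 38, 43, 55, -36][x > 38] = keep x where x > 38: -4✗, -77✗, -46✗, 70✓, 38✗, 43✓, 55✓, -36✗
= [70, 43, 55]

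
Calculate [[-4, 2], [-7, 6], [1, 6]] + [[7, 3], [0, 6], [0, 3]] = [[3, 5], [-7, 12], [1, 9]]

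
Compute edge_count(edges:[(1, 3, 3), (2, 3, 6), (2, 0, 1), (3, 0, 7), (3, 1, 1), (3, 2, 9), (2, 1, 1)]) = 7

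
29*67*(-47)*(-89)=8127569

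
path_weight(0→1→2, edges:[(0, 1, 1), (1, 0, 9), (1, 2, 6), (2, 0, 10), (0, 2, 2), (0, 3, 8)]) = w(0→1)=1 + w(1→2)=6
= 7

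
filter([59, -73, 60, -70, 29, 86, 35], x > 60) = keep x where x > 60: 59✗, -73✗, 60✗, -70✗, 29✗, 86✓, 35✗
= [86]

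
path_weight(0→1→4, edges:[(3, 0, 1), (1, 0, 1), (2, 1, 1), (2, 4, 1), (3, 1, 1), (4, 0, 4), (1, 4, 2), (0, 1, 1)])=3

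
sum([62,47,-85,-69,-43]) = -88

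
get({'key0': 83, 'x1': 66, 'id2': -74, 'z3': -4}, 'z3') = -4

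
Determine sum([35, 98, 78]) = 35 + 98 + 78
= 211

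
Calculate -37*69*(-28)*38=2716392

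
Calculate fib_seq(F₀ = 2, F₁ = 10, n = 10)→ F_2 = F_1 + F_0 = 12
F_3 = F_2 + F_1 = 22
F_4 = F_3 + F_2 = 34
...
= [2, 10, 12, 22, 34, 56, 90, 146, 236, 382]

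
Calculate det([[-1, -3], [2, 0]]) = 6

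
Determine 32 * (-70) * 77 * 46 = -7934080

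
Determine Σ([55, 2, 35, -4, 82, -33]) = 55 + 2 + 35 + (-4) + 82 + (-33)
= 137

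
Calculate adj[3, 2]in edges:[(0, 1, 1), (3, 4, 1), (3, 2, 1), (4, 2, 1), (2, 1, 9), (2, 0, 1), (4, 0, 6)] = 1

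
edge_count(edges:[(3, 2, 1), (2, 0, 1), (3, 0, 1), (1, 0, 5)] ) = 4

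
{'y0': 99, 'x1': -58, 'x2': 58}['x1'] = -58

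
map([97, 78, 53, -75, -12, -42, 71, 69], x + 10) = 97+10=107, 78+10=88, 53+10=63, -75+10=-65, -12+10=-2, -42+10=-32, 71+10=81, 69+10=79
= [107, 88, 63, -65, -2, -32, 81, 79]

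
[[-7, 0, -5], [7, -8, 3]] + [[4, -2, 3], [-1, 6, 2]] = [[-3, -2, -2], [6, -2, 5]]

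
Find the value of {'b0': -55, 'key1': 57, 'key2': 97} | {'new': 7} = {'b0': -55, 'key1': 57, 'key2': 97, 'new': 7}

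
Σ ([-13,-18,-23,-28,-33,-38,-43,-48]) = (-13) + (-18) + (-23) + (-28) + (-33) + (-38) + (-43) + (-48)
= -244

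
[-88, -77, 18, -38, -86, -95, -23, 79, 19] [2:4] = [18, -38]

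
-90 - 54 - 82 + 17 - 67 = -276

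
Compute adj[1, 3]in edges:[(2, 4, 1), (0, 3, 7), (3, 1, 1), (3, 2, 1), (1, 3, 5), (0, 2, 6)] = 5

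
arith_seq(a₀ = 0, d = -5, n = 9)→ a_0 = 0 + 0*-5 = 0
a_1 = 0 + 1*-5 = -5
a_2 = 0 + 2*-5 = -10
...
= [0, -5, -10, -15, -20, -25, -30, -35, -40]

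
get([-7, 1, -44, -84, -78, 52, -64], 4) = -78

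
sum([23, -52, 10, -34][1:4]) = slice → [-52, 10, -34]
(-52) + 10 + (-34)
= -76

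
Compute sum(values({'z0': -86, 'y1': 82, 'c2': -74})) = -78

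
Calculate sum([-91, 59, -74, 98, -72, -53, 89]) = (-91) + 59 + (-74) + 98 + (-72) + (-53) + 89
= -44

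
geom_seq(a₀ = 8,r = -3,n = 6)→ a_0 = 8*(-3)^0 = 8
a_1 = 8*(-3)^1 = -24
a_2 = 8*(-3)^2 = 72
...
= [8, -24, 72, -216, 648, -1944]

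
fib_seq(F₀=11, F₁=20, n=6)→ F_2 = F_1 + F_0 = 31
F_3 = F_2 + F_1 = 51
F_4 = F_3 + F_2 = 82
...
= [11, 20, 31, 51, 82, 133]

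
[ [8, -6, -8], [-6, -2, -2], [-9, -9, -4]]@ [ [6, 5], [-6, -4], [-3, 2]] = [[108, 48], [-18, -26], [12, -17]]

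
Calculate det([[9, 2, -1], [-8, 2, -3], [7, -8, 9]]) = -2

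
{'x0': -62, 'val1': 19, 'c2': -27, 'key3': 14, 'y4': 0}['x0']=-62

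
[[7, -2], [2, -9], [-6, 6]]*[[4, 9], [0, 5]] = C[0][0] = (7)*(4) + (-2)*(0) = 28
C[0][1] = (7)*(9) + (-2)*(5) = 53
C[1][0] = (2)*(4) + (-9)*(0) = 8
C[1][1] = (2)*(9) + (-9)*(5) = -27
C[2][0] = (-6)*(4) + (6)*(0) = -24
C[2][1] = (-6)*(9) + (6)*(5) = -24
= [[28, 53], [8, -27], [-24, -24]]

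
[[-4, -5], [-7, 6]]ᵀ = [[-4, -7], [-5, 6]]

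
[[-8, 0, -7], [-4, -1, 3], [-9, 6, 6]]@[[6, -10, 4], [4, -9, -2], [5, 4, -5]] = [[-83, 52, 3], [-13, 61, -29], [0, 60, -78]]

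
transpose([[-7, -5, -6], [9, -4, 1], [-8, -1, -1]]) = [[-7, 9, -8], [-5, -4, -1], [-6, 1, -1]]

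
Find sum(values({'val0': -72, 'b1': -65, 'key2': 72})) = -65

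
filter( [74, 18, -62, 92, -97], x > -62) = keep x where x > -62: 74✓, 18✓, -62✗, 92✓, -97✗
= [74, 18, 92]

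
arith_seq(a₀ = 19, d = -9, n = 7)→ a_0 = 19 + 0*-9 = 19
a_1 = 19 + 1*-9 = 10
a_2 = 19 + 2*-9 = 1
...
= [19, 10, 1, -8, -17, -26, -35]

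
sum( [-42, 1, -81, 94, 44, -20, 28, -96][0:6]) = -4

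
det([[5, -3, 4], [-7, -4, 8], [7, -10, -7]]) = (1)*(5)*det([[-4, 8], [-10, -7]]) + (-1)*(-3)*det([[-7, 8], [7, -7]]) + (1)*(4)*det([[-7, -4], [7, -10]])
= 540 + -21 + 392
= 911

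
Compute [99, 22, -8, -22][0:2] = [99, 22]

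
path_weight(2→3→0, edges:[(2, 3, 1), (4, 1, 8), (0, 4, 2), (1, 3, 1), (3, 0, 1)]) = 2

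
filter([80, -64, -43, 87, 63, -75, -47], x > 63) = [80, 87]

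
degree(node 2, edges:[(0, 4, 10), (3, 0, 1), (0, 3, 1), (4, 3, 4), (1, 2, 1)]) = 1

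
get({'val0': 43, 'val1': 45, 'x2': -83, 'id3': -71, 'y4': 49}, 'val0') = 43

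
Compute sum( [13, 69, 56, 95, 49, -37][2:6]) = slice → [56, 95, 49, -37]
56 + 95 + 49 + (-37)
= 163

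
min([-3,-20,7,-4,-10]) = -20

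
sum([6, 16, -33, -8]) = 6 + 16 + (-33) + (-8)
= -19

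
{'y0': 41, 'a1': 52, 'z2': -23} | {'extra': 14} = {'y0': 41, 'a1': 52, 'z2': -23, 'extra': 14}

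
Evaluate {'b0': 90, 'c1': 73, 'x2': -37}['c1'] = 73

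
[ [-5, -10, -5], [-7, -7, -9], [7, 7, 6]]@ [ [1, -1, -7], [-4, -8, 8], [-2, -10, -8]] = C[0][0] = (-5)*(1) + (-10)*(-4) + (-5)*(-2) = 45
C[0][1] = (-5)*(-1) + (-10)*(-8) + (-5)*(-10) = 135
C[0][2] = (-5)*(-7) + (-10)*(8) + (-5)*(-8) = -5
C[1][0] = (-7)*(1) + (-7)*(-4) + (-9)*(-2) = 39
C[1][1] = (-7)*(-1) + (-7)*(-8) + (-9)*(-10) = 153
C[1][2] = (-7)*(-7) + (-7)*(8) + (-9)*(-8) = 65
... (3 more cells)
= [[45, 135, -5], [39, 153, 65], [-33, -123, -41]]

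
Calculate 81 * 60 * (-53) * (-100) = 25758000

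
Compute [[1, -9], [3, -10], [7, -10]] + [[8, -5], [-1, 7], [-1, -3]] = [[9, -14], [2, -3], [6, -13]]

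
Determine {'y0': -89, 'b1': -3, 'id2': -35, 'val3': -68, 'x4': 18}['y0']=-89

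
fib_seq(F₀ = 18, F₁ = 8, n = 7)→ [18, 8, 26, 34, 60, 94, 154]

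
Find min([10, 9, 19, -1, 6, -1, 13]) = -1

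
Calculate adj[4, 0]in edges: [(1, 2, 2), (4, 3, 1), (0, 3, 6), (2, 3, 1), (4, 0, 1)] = 1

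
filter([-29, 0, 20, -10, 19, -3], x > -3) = [0, 20, 19]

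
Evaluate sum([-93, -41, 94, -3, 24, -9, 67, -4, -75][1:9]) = slice → [-41, 94, -3, 24, -9, 67, -4, -75]
(-41) + 94 + (-3) + 24 + (-9) + 67 + (-4) + (-75)
= 53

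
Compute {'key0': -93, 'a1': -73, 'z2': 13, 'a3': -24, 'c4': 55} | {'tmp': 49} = {'key0': -93, 'a1': -73, 'z2': 13, 'a3': -24, 'c4': 55, 'tmp': 49}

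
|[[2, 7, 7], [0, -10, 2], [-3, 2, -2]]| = -220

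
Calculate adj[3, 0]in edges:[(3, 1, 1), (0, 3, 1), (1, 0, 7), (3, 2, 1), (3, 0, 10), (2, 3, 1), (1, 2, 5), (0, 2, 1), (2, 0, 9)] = 10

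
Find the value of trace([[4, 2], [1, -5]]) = diagonal: 4 + (-5)
= -1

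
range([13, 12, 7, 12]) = 6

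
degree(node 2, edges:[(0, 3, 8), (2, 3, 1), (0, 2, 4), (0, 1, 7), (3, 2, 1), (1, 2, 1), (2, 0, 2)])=incident: (2,3), (0,2), (3,2), (1,2), (2,0)
= 5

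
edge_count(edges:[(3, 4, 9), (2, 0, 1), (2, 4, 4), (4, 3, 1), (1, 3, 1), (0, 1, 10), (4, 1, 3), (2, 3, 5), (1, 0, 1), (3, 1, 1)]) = 10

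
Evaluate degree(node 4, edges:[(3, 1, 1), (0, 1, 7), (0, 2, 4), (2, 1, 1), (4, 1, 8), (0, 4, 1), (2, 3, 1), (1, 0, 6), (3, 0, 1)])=2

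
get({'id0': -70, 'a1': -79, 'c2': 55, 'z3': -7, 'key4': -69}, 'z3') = -7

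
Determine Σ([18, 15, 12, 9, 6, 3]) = 18 + 15 + 12 + 9 + 6 + 3
= 63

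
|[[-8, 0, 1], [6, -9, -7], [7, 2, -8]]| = -613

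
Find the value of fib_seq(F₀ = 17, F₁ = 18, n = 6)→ [17, 18, 35, 53, 88, 141]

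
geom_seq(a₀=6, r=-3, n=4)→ a_0 = 6*(-3)^0 = 6
a_1 = 6*(-3)^1 = -18
a_2 = 6*(-3)^2 = 54
...
= [6, -18, 54, -162]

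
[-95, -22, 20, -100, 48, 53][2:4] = [20, -100]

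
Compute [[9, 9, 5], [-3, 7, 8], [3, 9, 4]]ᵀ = [[9, -3, 3], [9, 7, 9], [5, 8, 4]]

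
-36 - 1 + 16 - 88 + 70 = -39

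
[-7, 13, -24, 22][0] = -7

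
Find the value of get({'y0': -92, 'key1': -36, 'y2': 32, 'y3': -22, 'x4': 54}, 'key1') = -36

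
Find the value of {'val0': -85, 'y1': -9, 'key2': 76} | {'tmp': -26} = {'val0': -85, 'y1': -9, 'key2': 76, 'tmp': -26}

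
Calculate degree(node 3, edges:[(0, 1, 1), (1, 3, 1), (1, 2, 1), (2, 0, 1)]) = 1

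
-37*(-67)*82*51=10367178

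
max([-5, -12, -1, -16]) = -1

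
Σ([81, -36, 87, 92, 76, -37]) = 263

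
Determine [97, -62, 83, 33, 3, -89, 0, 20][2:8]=[83, 33, 3, -89, 0, 20]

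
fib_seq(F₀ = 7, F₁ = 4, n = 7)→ F_2 = F_1 + F_0 = 11
F_3 = F_2 + F_1 = 15
F_4 = F_3 + F_2 = 26
...
= [7, 4, 11, 15, 26, 41, 67]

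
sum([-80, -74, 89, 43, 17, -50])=-55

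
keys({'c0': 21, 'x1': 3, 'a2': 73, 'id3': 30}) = ['c0', 'x1', 'a2', 'id3']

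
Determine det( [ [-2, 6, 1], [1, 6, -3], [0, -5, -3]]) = (1)*(-2)*det([[6, -3], [-5, -3]]) + (-1)*(6)*det([[1, -3], [0, -3]]) + (1)*(1)*det([[1, 6], [0, -5]])
= 66 + 18 + -5
= 79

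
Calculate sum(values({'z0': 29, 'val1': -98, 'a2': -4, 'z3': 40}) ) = -33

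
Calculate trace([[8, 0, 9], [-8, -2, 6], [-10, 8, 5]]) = 11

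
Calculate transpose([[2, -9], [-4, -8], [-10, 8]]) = [[2, -4, -10], [-9, -8, 8]]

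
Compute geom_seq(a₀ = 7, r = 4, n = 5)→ a_0 = 7*4^0 = 7
a_1 = 7*4^1 = 28
a_2 = 7*4^2 = 112
...
= [7, 28, 112, 448, 1792]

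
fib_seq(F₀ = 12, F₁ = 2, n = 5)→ [12, 2, 14, 16, 30]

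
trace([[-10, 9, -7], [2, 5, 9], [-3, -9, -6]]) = diagonal: (-10) + 5 + (-6)
= -11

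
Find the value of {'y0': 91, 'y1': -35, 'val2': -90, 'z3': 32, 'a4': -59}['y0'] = 91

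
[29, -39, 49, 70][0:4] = [29, -39, 49, 70]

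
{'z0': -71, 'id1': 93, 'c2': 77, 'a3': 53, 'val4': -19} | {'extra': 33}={'z0': -71, 'id1': 93, 'c2': 77, 'a3': 53, 'val4': -19, 'extra': 33}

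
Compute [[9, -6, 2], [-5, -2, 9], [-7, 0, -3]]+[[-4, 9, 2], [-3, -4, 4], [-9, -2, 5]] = [[5, 3, 4], [-8, -6, 13], [-16, -2, 2]]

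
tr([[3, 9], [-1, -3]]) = 0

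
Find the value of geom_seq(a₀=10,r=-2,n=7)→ [10, -20, 40, -80, 160, -320, 640]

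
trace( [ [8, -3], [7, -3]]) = diagonal: 8 + (-3)
= 5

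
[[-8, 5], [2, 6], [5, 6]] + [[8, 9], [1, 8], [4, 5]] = [[0, 14], [3, 14], [9, 11]]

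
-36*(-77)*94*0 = 0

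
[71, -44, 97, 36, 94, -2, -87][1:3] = [-44, 97]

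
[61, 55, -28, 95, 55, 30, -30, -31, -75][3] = 95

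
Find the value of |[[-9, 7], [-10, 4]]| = 34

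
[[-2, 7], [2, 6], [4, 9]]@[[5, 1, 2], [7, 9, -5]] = [[39, 61, -39], [52, 56, -26], [83, 85, -37]]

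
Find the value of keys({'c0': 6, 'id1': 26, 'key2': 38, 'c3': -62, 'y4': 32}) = ['c0', 'id1', 'key2', 'c3', 'y4']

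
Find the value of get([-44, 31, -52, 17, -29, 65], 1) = 31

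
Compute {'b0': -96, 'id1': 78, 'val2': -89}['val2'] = -89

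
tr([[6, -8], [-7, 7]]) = 13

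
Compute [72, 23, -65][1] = 23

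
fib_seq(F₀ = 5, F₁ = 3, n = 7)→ [5, 3, 8, 11, 19, 30, 49]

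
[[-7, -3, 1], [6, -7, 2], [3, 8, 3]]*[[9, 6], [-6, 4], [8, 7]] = [[-37, -47], [112, 22], [3, 71]]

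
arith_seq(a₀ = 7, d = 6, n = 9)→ [7, 13, 19, 25, 31, 37, 43, 49, 55]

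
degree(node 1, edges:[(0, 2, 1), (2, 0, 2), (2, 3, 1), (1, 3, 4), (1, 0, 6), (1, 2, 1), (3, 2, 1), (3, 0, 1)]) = 3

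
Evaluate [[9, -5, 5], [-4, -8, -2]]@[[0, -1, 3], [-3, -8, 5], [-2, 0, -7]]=[[5, 31, -33], [28, 68, -38]]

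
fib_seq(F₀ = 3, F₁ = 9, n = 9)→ [3, 9, 12, 21, 33, 54, 87, 141, 228]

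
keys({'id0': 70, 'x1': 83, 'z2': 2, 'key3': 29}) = ['id0', 'x1', 'z2', 'key3']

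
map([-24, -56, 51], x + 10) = -24+10=-14, -56+10=-46, 51+10=61
= [-14, -46, 61]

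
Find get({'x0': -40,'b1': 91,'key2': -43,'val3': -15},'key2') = -43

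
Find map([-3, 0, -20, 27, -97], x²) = [9, 0, 400, 729, 9409]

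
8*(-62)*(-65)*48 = 1547520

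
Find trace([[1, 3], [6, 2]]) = 3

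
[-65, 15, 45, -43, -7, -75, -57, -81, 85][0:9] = [-65, 15, 45, -43, -7, -75, -57, -81, 85]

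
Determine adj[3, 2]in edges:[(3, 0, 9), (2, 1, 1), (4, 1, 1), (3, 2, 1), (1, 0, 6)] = 1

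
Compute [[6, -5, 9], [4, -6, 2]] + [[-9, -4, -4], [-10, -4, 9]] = [[-3, -9, 5], [-6, -10, 11]]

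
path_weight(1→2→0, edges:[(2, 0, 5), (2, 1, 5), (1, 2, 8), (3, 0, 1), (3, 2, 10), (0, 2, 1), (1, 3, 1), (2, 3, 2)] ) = 13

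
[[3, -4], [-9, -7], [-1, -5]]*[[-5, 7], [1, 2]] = [[-19, 13], [38, -77], [0, -17]]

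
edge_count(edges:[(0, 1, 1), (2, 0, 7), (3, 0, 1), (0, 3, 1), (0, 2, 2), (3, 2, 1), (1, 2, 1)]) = 7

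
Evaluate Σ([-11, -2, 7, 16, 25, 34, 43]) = (-11) + (-2) + 7 + 16 + 25 + 34 + 43
= 112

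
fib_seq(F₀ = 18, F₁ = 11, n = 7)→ [18, 11, 29, 40, 69, 109, 178]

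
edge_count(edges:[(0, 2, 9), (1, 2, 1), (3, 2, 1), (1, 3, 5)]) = 4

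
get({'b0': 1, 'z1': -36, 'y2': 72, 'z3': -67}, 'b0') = 1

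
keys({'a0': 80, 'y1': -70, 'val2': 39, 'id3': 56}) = ['a0', 'y1', 'val2', 'id3']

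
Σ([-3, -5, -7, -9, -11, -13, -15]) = (-3) + (-5) + (-7) + (-9) + (-11) + (-13) + (-15)
= -63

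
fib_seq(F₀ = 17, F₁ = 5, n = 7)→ F_2 = F_1 + F_0 = 22
F_3 = F_2 + F_1 = 27
F_4 = F_3 + F_2 = 49
...
= [17, 5, 22, 27, 49, 76, 125]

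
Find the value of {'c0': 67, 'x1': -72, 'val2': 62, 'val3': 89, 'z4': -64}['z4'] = -64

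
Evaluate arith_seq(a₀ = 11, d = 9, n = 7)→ a_0 = 11 + 0*9 = 11
a_1 = 11 + 1*9 = 20
a_2 = 11 + 2*9 = 29
...
= [11, 20, 29, 38, 47, 56, 65]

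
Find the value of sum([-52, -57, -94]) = (-52) + (-57) + (-94)
= -203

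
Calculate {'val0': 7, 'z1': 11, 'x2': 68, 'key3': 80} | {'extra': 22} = {'val0': 7, 'z1': 11, 'x2': 68, 'key3': 80, 'extra': 22}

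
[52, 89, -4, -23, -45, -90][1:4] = [89, -4, -23]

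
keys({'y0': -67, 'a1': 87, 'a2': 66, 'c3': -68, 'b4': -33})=['y0', 'a1', 'a2', 'c3', 'b4']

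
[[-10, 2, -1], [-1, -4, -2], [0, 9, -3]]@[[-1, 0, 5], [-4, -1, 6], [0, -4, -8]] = C[0][0] = (-10)*(-1) + (2)*(-4) + (-1)*(0) = 2
C[0][1] = (-10)*(0) + (2)*(-1) + (-1)*(-4) = 2
C[0][2] = (-10)*(5) + (2)*(6) + (-1)*(-8) = -30
C[1][0] = (-1)*(-1) + (-4)*(-4) + (-2)*(0) = 17
C[1][1] = (-1)*(0) + (-4)*(-1) + (-2)*(-4) = 12
C[1][2] = (-1)*(5) + (-4)*(6) + (-2)*(-8) = -13
... (3 more cells)
= [[2, 2, -30], [17, 12, -13], [-36, 3, 78]]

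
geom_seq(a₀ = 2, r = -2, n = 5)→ a_0 = 2*(-2)^0 = 2
a_1 = 2*(-2)^1 = -4
a_2 = 2*(-2)^2 = 8
...
= [2, -4, 8, -16, 32]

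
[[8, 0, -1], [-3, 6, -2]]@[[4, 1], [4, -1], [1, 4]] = [[31, 4], [10, -17]]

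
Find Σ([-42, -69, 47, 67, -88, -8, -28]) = (-42) + (-69) + 47 + 67 + (-88) + (-8) + (-28)
= -121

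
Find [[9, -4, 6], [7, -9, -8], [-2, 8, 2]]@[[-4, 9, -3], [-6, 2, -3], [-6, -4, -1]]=[[-48, 49, -21], [74, 77, 14], [-52, -10, -20]]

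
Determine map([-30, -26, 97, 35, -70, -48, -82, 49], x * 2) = [-60, -52, 194, 70, -140, -96, -164, 98]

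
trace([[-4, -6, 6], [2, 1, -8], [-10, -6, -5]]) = diagonal: (-4) + 1 + (-5)
= -8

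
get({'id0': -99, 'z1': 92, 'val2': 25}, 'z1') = 92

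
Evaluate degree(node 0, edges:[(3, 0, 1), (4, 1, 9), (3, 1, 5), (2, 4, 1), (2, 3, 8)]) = incident: (3,0)
= 1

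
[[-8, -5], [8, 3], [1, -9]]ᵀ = [[-8, 8, 1], [-5, 3, -9]]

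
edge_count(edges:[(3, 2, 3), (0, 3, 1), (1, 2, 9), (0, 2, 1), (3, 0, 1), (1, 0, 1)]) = 6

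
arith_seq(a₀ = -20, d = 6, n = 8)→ [-20, -14, -8, -2, 4, 10, 16, 22]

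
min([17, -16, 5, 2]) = -16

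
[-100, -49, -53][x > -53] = [-49]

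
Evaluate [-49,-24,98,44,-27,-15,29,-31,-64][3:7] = [44, -27, -15, 29]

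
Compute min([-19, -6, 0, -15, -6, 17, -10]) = -19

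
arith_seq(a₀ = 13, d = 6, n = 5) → [13, 19, 25, 31, 37]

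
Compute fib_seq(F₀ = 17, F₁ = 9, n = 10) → [17, 9, 26, 35, 61, 96, 157, 253, 410, 663]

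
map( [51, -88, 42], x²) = [2601, 7744, 1764]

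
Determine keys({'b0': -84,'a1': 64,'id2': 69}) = ['b0', 'a1', 'id2']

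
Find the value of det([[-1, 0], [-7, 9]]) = (-1)*(9) - (0)*(-7)
= -9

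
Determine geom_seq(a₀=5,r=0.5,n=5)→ [5.0, 2.5, 1.25, 0.625, 0.3125]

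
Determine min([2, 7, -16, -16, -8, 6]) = -16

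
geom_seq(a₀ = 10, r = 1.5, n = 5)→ [10.0, 15.0, 22.5, 33.75, 50.625]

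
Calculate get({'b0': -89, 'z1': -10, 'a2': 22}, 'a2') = 22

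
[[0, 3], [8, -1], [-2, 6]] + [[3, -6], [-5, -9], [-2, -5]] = [[3, -3], [3, -10], [-4, 1]]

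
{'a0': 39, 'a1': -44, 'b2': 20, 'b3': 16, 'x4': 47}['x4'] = 47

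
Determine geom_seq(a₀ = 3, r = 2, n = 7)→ [3, 6, 12, 24, 48, 96, 192]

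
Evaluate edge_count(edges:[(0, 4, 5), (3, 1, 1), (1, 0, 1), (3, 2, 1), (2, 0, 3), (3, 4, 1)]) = 6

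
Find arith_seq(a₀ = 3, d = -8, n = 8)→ [3, -5, -13, -21, -29, -37, -45, -53]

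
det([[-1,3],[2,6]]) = -12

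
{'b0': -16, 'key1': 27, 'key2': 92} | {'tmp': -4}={'b0': -16, 'key1': 27, 'key2': 92, 'tmp': -4}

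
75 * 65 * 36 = 175500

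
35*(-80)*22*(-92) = 5667200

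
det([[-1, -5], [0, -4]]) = (-1)*(-4) - (-5)*(0)
= 4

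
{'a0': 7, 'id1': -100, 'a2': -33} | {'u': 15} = {'a0': 7, 'id1': -100, 'a2': -33, 'u': 15}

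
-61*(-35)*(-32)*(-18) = 1229760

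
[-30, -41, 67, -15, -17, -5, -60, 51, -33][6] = -60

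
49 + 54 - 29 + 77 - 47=104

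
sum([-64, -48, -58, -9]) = (-64) + (-48) + (-58) + (-9)
= -179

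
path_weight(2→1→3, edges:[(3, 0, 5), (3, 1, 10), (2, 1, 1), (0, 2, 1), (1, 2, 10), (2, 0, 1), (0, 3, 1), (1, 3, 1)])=2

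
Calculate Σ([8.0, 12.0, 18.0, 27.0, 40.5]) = 8.0 + 12.0 + 18.0 + 27.0 + 40.5
= 105.5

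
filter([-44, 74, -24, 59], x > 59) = keep x where x > 59: -44✗, 74✓, -24✗, 59✗
= [74]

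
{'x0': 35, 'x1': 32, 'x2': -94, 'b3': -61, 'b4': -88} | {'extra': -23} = {'x0': 35, 'x1': 32, 'x2': -94, 'b3': -61, 'b4': -88, 'extra': -23}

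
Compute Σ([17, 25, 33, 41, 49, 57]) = 222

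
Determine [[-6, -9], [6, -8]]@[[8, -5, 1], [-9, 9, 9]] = [[33, -51, -87], [120, -102, -66]]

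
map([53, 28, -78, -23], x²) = [2809, 784, 6084, 529]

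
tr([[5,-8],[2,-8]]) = diagonal: 5 + (-8)
= -3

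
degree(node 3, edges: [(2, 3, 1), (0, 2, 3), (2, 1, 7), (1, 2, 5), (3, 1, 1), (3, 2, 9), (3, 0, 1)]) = 4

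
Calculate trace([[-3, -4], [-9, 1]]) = diagonal: (-3) + 1
= -2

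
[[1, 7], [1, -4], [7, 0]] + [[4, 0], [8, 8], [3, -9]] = [[5, 7], [9, 4], [10, -9]]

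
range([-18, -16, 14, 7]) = 32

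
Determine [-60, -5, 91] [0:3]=[-60, -5, 91]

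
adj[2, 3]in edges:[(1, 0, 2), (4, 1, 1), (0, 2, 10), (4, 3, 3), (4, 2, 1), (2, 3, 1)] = 1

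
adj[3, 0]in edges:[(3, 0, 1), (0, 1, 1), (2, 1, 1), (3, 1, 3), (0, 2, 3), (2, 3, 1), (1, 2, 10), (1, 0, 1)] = 1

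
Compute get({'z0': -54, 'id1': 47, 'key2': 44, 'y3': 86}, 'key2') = 44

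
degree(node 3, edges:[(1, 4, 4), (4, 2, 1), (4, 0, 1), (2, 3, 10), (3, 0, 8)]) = 2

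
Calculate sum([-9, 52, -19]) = 24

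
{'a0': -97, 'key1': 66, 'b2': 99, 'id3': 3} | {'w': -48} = {'a0': -97, 'key1': 66, 'b2': 99, 'id3': 3, 'w': -48}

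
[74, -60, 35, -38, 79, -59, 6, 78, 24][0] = 74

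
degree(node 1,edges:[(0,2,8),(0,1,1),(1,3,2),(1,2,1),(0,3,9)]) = incident: (0,1), (1,3), (1,2)
= 3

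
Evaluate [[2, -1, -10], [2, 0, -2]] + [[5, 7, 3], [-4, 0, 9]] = [[7, 6, -7], [-2, 0, 7]]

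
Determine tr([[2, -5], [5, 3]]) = diagonal: 2 + 3
= 5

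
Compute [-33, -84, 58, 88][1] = -84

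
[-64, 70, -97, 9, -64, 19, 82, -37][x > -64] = [70, 9, 19, 82, -37]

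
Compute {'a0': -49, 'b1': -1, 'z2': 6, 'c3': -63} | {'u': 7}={'a0': -49, 'b1': -1, 'z2': 6, 'c3': -63, 'u': 7}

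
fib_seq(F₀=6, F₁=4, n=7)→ F_2 = F_1 + F_0 = 10
F_3 = F_2 + F_1 = 14
F_4 = F_3 + F_2 = 24
...
= [6, 4, 10, 14, 24, 38, 62]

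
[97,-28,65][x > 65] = [97]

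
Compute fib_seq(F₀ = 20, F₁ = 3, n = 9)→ [20, 3, 23, 26, 49, 75, 124, 199, 323]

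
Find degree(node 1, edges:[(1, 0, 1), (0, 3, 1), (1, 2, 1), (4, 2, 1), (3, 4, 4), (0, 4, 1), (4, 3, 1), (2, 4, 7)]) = incident: (1,0), (1,2)
= 2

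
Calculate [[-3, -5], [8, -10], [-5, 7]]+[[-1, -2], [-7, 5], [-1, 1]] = [[-4, -7], [1, -5], [-6, 8]]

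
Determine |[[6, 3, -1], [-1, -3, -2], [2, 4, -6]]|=124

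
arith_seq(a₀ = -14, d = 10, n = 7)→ [-14, -4, 6, 16, 26, 36, 46]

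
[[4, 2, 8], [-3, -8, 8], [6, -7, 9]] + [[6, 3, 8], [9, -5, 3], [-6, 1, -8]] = [[10, 5, 16], [6, -13, 11], [0, -6, 1]]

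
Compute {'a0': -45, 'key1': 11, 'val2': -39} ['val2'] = -39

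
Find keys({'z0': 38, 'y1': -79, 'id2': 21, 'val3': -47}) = ['z0', 'y1', 'id2', 'val3']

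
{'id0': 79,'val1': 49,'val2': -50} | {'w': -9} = {'id0': 79, 'val1': 49, 'val2': -50, 'w': -9}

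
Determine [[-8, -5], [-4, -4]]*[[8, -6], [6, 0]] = C[0][0] = (-8)*(8) + (-5)*(6) = -94
C[0][1] = (-8)*(-6) + (-5)*(0) = 48
C[1][0] = (-4)*(8) + (-4)*(6) = -56
C[1][1] = (-4)*(-6) + (-4)*(0) = 24
= [[-94, 48], [-56, 24]]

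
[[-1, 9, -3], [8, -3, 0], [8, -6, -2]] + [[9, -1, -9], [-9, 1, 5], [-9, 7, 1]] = [[8, 8, -12], [-1, -2, 5], [-1, 1, -1]]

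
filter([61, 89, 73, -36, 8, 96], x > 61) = [89, 73, 96]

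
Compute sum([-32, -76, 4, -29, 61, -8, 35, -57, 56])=(-32) + (-76) + 4 + (-29) + 61 + (-8) + 35 + (-57) + 56
= -46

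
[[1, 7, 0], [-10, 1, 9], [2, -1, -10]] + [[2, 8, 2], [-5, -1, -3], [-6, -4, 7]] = [[3, 15, 2], [-15, 0, 6], [-4, -5, -3]]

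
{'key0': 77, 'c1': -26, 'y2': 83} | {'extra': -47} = {'key0': 77, 'c1': -26, 'y2': 83, 'extra': -47}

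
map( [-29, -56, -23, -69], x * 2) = [-58, -112, -46, -138]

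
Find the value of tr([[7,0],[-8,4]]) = diagonal: 7 + 4
= 11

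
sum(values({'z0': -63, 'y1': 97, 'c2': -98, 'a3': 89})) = 25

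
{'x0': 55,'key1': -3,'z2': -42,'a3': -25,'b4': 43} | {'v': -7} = {'x0': 55, 'key1': -3, 'z2': -42, 'a3': -25, 'b4': 43, 'v': -7}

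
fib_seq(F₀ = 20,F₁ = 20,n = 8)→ [20, 20, 40, 60, 100, 160, 260, 420]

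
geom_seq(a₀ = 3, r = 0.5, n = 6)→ a_0 = 3*0.5^0 = 3.0
a_1 = 3*0.5^1 = 1.5
a_2 = 3*0.5^2 = 0.75
...
= [3.0, 1.5, 0.75, 0.375, 0.1875, 0.09375]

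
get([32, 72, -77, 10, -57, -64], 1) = 72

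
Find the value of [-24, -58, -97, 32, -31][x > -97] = [-24, -58, 32, -31]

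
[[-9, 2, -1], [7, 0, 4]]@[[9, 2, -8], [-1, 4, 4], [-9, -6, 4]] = C[0][0] = (-9)*(9) + (2)*(-1) + (-1)*(-9) = -74
C[0][1] = (-9)*(2) + (2)*(4) + (-1)*(-6) = -4
C[0][2] = (-9)*(-8) + (2)*(4) + (-1)*(4) = 76
C[1][0] = (7)*(9) + (0)*(-1) + (4)*(-9) = 27
C[1][1] = (7)*(2) + (0)*(4) + (4)*(-6) = -10
C[1][2] = (7)*(-8) + (0)*(4) + (4)*(4) = -40
= [[-74, -4, 76], [27, -10, -40]]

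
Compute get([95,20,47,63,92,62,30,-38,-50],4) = 92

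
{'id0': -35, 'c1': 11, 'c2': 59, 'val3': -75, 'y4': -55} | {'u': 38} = {'id0': -35, 'c1': 11, 'c2': 59, 'val3': -75, 'y4': -55, 'u': 38}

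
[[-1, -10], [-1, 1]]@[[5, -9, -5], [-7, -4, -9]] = [[65, 49, 95], [-12, 5, -4]]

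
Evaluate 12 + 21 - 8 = 25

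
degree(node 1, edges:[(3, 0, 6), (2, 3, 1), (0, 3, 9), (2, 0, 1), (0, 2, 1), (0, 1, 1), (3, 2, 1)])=incident: (0,1)
= 1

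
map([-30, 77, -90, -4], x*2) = [-60, 154, -180, -8]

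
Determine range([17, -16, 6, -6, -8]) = 33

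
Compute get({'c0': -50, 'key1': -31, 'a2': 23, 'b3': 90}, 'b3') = 90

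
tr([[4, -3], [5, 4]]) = 8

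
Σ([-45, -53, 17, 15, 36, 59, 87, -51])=(-45) + (-53) + 17 + 15 + 36 + 59 + 87 + (-51)
= 65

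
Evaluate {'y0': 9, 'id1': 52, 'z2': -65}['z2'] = -65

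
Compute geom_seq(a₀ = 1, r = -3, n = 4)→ [1, -3, 9, -27]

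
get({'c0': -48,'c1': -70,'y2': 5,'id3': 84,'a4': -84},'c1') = -70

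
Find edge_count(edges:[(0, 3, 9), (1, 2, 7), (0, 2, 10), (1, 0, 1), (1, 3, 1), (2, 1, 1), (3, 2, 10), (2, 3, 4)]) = 8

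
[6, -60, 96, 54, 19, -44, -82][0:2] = [6, -60]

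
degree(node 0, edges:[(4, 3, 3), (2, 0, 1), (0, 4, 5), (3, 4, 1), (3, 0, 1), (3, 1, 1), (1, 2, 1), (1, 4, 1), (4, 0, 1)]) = 4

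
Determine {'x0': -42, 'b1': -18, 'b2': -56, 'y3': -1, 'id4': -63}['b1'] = -18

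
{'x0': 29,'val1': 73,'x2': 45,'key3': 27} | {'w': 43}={'x0': 29, 'val1': 73, 'x2': 45, 'key3': 27, 'w': 43}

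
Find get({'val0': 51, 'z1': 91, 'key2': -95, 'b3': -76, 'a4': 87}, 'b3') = -76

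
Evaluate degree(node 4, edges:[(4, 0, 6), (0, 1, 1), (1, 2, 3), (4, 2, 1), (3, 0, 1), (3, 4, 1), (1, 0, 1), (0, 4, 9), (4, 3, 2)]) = incident: (4,0), (4,2), (3,4), (0,4), (4,3)
= 5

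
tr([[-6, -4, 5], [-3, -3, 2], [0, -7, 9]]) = diagonal: (-6) + (-3) + 9
= 0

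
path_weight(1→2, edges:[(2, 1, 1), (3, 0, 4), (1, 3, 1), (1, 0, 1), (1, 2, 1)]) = 1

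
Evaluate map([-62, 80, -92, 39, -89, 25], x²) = (-62)²=3844, (80)²=6400, (-92)²=8464, (39)²=1521, (-89)²=7921, (25)²=625
= [3844, 6400, 8464, 1521, 7921, 625]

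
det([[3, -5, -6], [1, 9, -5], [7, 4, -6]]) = (1)*(3)*det([[9, -5], [4, -6]]) + (-1)*(-5)*det([[1, -5], [7, -6]]) + (1)*(-6)*det([[1, 9], [7, 4]])
= -102 + 145 + 354
= 397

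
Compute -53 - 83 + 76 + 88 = 28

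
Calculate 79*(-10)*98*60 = -4645200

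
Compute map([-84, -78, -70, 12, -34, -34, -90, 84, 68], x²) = (-84)²=7056, (-78)²=6084, (-70)²=4900, (12)²=144, (-34)²=1156, (-34)²=1156, (-90)²=8100, (84)²=7056, (68)²=4624
= [7056, 6084, 4900, 144, 1156, 1156, 8100, 7056, 4624]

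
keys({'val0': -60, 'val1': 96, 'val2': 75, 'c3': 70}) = ['val0', 'val1', 'val2', 'c3']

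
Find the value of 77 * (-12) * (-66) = 60984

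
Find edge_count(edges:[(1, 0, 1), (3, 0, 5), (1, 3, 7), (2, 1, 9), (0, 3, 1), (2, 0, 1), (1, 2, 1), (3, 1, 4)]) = 8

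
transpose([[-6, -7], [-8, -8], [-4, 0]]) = [[-6, -8, -4], [-7, -8, 0]]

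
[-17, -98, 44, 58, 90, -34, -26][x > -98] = keep x where x > -98: -17✓, -98✗, 44✓, 58✓, 90✓, -34✓, -26✓
= [-17, 44, 58, 90, -34, -26]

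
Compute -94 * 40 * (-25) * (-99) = -9306000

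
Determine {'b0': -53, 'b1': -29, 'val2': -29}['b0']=-53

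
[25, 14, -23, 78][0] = 25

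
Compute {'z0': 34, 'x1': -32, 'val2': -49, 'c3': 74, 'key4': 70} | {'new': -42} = {'z0': 34, 'x1': -32, 'val2': -49, 'c3': 74, 'key4': 70, 'new': -42}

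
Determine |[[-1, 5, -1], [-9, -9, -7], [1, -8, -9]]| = -546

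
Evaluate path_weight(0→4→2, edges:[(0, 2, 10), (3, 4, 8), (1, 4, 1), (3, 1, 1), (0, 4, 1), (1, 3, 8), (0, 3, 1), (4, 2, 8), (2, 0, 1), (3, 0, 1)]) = w(0→4)=1 + w(4→2)=8
= 9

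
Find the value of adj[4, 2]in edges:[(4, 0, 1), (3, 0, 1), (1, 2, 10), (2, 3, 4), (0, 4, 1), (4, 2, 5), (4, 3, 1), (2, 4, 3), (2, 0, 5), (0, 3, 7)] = 5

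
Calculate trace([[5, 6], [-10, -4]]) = diagonal: 5 + (-4)
= 1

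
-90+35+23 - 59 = -91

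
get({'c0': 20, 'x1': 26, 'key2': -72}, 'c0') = 20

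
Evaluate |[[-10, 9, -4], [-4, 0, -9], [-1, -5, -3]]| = 343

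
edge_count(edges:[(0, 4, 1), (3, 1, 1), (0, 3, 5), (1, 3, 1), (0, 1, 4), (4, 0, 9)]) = 6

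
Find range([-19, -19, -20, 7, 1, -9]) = 27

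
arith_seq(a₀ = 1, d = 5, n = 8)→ [1, 6, 11, 16, 21, 26, 31, 36]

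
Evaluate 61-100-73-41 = -153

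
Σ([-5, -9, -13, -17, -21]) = (-5) + (-9) + (-13) + (-17) + (-21)
= -65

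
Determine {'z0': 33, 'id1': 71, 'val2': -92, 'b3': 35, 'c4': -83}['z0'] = 33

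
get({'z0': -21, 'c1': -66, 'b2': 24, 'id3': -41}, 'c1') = -66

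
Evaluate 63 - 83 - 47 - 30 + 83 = -14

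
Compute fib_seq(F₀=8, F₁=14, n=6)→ [8, 14, 22, 36, 58, 94]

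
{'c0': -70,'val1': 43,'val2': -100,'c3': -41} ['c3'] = -41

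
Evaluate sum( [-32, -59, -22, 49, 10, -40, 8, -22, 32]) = -76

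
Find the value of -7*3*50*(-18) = 18900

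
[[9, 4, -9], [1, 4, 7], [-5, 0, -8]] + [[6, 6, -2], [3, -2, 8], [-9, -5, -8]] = [[15, 10, -11], [4, 2, 15], [-14, -5, -16]]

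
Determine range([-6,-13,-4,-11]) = 9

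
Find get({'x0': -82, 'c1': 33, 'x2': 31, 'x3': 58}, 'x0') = -82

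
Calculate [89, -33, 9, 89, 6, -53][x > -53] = [89, -33, 9, 89, 6]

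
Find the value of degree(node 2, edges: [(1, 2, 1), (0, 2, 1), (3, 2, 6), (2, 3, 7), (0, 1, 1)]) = incident: (1,2), (0,2), (3,2), (2,3)
= 4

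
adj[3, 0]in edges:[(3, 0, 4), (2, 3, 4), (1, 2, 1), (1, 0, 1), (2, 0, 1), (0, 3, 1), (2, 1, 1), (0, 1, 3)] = 4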